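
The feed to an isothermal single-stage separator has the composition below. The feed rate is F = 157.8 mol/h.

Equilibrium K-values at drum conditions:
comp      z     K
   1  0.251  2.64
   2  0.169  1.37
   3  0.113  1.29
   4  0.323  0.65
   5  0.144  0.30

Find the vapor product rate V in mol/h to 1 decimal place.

V = 84.3 mol/h

Rachford–Rice: g(β) = Σ zᵢ(Kᵢ−1)/(1+β(Kᵢ−1)) = 0.
Check two-phase: ΣzᵢKᵢ = 1.293 > 1 and Σzᵢ/Kᵢ = 1.283 > 1, so g(0) = 0.293 > 0 and g(1) = -0.283 < 0.
Iterate (Newton) starting at β = 0.51:
  β = 0.510: g = 0.0109, g' = -0.453 → β = 0.534
Converged at β = 0.534.
Then V = β·F = 0.5341·157.8 = 84.3 mol/h and L = F − V = 73.5 mol/h.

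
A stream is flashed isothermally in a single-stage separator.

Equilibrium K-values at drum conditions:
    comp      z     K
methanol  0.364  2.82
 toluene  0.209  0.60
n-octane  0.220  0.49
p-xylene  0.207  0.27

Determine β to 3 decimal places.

β = 0.309

Newton iteration, β⁰ = 0.5:
  β = 0.500: g = -0.1462, g' = -0.759 → β = 0.307
  β = 0.307: g = 0.0016, g' = -0.803 → β = 0.309
Converged at β = 0.309.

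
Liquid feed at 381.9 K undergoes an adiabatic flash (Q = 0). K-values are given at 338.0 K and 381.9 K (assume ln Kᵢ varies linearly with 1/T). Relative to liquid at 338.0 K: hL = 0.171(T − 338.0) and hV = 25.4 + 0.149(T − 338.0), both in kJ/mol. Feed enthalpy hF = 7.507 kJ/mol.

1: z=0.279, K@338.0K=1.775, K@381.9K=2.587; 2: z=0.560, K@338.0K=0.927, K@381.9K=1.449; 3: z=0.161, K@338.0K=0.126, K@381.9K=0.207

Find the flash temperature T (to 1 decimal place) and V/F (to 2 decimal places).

T = 342.6 K, V/F = 0.27

Adiabatic flash: solve Rachford–Rice at each trial T, then check hF = ψ·hV(T) + (1−ψ)·hL(T).
  T = 338.0 K: K = (1.775, 0.927, 0.126), RR gives ψ = 0.118, H_out = 2.995 kJ/mol
  T = 381.9 K: K = (2.587, 1.449, 0.207), RR gives ψ = 0.831, H_out = 27.804 kJ/mol
  T = 359.9 K: K = (2.167, 1.174, 0.164), RR gives ψ = 0.616, H_out = 19.092 kJ/mol
  T = 348.9 K: K = (1.966, 1.047, 0.144), RR gives ψ = 0.425, H_out = 12.568 kJ/mol
  T = 343.4 K: K = (1.869, 0.985, 0.135), RR gives ψ = 0.289, H_out = 8.217 kJ/mol
  T = 340.7 K: K = (1.822, 0.956, 0.130), RR gives ψ = 0.208, H_out = 5.732 kJ/mol
  T = 342.0 K: K = (1.844, 0.970, 0.133), RR gives ψ = 0.248, H_out = 6.959 kJ/mol
Linear interpolation between T = 342.0 (H_out = 6.959) and T = 343.4 (H_out = 8.217) on hF = 7.507 gives T ≈ 342.6 K, at which ψ = 0.27.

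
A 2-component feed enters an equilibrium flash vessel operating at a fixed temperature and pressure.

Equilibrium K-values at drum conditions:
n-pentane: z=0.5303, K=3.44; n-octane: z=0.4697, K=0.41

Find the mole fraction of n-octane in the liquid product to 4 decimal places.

Binary case is linear: z₁(K₁−1)(1+β(K₂−1)) + z₂(K₂−1)(1+β(K₁−1)) = 0
⇒ β = [z₁(K₁−1)+z₂(K₂−1)] / [−(K₁−1)(K₂−1)] = 1.01681/1.43960 = 0.7063
Compositions from xᵢ = zᵢ/(1+β(Kᵢ−1)), yᵢ = Kᵢxᵢ:
  n-pentane: x = 0.1947, y = 0.6698
  n-octane: x = 0.8053, y = 0.3302

x_n-octane = 0.8053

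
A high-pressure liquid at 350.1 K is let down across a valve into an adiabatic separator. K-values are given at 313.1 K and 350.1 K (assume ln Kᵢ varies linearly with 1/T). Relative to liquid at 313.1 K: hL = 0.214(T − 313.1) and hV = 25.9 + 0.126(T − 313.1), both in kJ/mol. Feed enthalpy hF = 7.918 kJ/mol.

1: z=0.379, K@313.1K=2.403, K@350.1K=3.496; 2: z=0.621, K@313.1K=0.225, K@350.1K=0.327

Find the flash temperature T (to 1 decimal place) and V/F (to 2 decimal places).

Adiabatic flash: solve Rachford–Rice at each trial T, then check hF = ψ·hV(T) + (1−ψ)·hL(T).
  T = 313.1 K: K = (2.403, 0.225), RR gives ψ = 0.046, H_out = 1.202 kJ/mol
  T = 350.1 K: K = (3.496, 0.327), RR gives ψ = 0.314, H_out = 15.036 kJ/mol
  T = 331.6 K: K = (2.929, 0.274), RR gives ψ = 0.200, H_out = 8.817 kJ/mol
  T = 322.4 K: K = (2.662, 0.249), RR gives ψ = 0.131, H_out = 5.279 kJ/mol
  T = 327.0 K: K = (2.794, 0.262), RR gives ψ = 0.167, H_out = 7.097 kJ/mol
  T = 329.3 K: K = (2.861, 0.268), RR gives ψ = 0.184, H_out = 7.969 kJ/mol
Linear interpolation between T = 327.0 (H_out = 7.097) and T = 329.3 (H_out = 7.969) on hF = 7.918 gives T ≈ 329.2 K, at which ψ = 0.18.

T = 329.2 K, V/F = 0.18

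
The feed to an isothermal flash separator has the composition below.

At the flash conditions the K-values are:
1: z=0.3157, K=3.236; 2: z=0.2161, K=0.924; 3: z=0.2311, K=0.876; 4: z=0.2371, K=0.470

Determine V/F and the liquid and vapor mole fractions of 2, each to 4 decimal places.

Material balance + equilibrium reduce to Σ zᵢ(Kᵢ−1)/(1+V/F(Kᵢ−1)) = 0.
g(0) = ΣzᵢKᵢ − 1 = 0.5352 and g(1) = 1 − Σzᵢ/Kᵢ = -0.0997, so a root lies in (0, 1).
Newton–Raphson from V/F = 0.5:
  V/F = 0.5000: g = 0.11470, g' = -0.4805 → V/F = 0.7387
  V/F = 0.7387: g = 0.01075, g' = -0.4101 → V/F = 0.7649
Converged at V/F = 0.7649.
Compositions from xᵢ = zᵢ/(1+V/F(Kᵢ−1)), yᵢ = Kᵢxᵢ:
  1: x = 0.1165, y = 0.3769
  2: x = 0.2294, y = 0.2120
  3: x = 0.2553, y = 0.2237
  4: x = 0.3988, y = 0.1874

V/F = 0.7649, x_2 = 0.2294, y_2 = 0.2120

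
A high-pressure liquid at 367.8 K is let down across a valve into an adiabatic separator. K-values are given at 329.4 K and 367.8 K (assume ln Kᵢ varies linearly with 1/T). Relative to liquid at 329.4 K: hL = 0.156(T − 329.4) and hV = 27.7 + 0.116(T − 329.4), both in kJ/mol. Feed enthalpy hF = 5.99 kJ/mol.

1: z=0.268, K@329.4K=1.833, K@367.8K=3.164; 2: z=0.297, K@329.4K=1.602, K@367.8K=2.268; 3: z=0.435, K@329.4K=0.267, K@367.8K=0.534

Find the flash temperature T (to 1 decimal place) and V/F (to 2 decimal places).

T = 331.4 K, V/F = 0.21

Adiabatic flash: solve Rachford–Rice at each trial T, then check hF = ψ·hV(T) + (1−ψ)·hL(T).
  T = 329.4 K: K = (1.833, 1.602, 0.267), RR gives ψ = 0.158, H_out = 4.373 kJ/mol
  T = 367.8 K: K = (3.164, 2.268, 0.534), RR gives ψ = 0.944, H_out = 30.694 kJ/mol
  T = 348.6 K: K = (2.445, 1.924, 0.385), RR gives ψ = 0.540, H_out = 17.537 kJ/mol
  T = 339.0 K: K = (2.126, 1.760, 0.322), RR gives ψ = 0.363, H_out = 11.418 kJ/mol
  T = 334.2 K: K = (1.976, 1.680, 0.294), RR gives ψ = 0.267, H_out = 8.088 kJ/mol
  T = 331.8 K: K = (1.904, 1.641, 0.280), RR gives ψ = 0.214, H_out = 6.291 kJ/mol
Linear interpolation between T = 329.4 (H_out = 4.373) and T = 331.8 (H_out = 6.291) on hF = 5.99 gives T ≈ 331.4 K, at which ψ = 0.21.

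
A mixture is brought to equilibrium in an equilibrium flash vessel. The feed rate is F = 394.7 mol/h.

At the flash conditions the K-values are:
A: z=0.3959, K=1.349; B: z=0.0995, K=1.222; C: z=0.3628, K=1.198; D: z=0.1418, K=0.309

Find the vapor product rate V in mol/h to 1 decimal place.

Iterate (Newton) starting at ψ = 0.47:
  ψ = 0.4700: g = 0.05931, g' = -0.2000 → ψ = 0.7665
  ψ = 0.7665: g = -0.01807, g' = -0.3504 → ψ = 0.7149
  ψ = 0.7149: g = -0.00108, g' = -0.3099 → ψ = 0.7114
Converged at ψ = 0.7114.
Then V = ψ·F = 0.7114·394.7 = 280.8 mol/h and L = F − V = 113.9 mol/h.

V = 280.8 mol/h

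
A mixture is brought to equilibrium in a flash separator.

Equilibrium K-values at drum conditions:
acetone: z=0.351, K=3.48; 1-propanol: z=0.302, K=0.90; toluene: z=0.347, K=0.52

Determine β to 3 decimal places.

Material balance + equilibrium reduce to Σ zᵢ(Kᵢ−1)/(1+β(Kᵢ−1)) = 0.
Check two-phase: ΣzᵢKᵢ = 1.674 > 1 and Σzᵢ/Kᵢ = 1.104 > 1, so g(0) = 0.674 > 0 and g(1) = -0.104 < 0.
Newton–Raphson from β = 0.53:
  β = 0.530: g = 0.1208, g' = -0.550 → β = 0.750
  β = 0.750: g = 0.0116, g' = -0.463 → β = 0.775
Converged at β = 0.775.

β = 0.775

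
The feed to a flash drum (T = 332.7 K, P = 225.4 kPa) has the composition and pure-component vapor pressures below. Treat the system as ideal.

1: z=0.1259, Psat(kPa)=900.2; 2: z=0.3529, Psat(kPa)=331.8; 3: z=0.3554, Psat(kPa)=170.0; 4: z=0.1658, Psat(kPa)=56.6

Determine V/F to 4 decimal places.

V/F = 0.4752

Raoult's law: Kᵢ = Pᵢˢᵃᵗ/P = Pᵢˢᵃᵗ/225.4.
  K_1 = 900.2/225.4 = 3.993789, K_2 = 331.8/225.4 = 1.472050, K_3 = 170.0/225.4 = 0.754215, K_4 = 56.6/225.4 = 0.251109
Rachford–Rice: g(V/F) = Σ zᵢ(Kᵢ−1)/(1+V/F(Kᵢ−1)) = 0.
g(0) = ΣzᵢKᵢ − 1 = 0.3320 and g(1) = 1 − Σzᵢ/Kᵢ = -0.4027, so a root lies in (0, 1).
Newton–Raphson from V/F = 0.5:
  V/F = 0.5000: g = -0.01235, g' = -0.4980 → V/F = 0.4752
Converged at V/F = 0.4752.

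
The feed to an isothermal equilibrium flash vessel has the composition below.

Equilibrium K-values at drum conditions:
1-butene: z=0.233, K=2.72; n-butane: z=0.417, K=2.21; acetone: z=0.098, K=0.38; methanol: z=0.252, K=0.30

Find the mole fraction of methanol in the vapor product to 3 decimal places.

Material balance + equilibrium reduce to Σ zᵢ(Kᵢ−1)/(1+ψ(Kᵢ−1)) = 0.
g(0) = ΣzᵢKᵢ − 1 = 0.668 and g(1) = 1 − Σzᵢ/Kᵢ = -0.372, so a root lies in (0, 1).
Iterate (Newton) starting at ψ = 0.67:
  ψ = 0.670: g = 0.0287, g' = -0.883 → ψ = 0.703
  ψ = 0.703: g = -0.0005, g' = -0.916 → ψ = 0.702
Converged at ψ = 0.702.
Compositions from xᵢ = zᵢ/(1+ψ(Kᵢ−1)), yᵢ = Kᵢxᵢ:
  1-butene: x = 0.106, y = 0.287
  n-butane: x = 0.225, y = 0.498
  acetone: x = 0.174, y = 0.066
  methanol: x = 0.495, y = 0.149

y_methanol = 0.149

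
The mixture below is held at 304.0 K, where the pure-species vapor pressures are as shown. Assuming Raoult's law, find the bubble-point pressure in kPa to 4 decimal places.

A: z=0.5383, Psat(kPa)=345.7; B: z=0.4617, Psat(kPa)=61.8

Pbub = 214.6234 kPa

At the bubble point ψ → 0, so ΣzᵢKᵢ = 1 with Kᵢ = Pᵢˢᵃᵗ/P ⇒ P = ΣzᵢPᵢˢᵃᵗ.
P = 0.5383·345.7 + 0.4617·61.8 = 214.6234 kPa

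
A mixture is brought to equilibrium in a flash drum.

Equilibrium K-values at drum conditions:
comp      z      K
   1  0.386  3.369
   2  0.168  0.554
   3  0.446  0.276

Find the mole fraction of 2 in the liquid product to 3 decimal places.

x_2 = 0.197

Let ψ = V/F and solve Σ zᵢ(Kᵢ−1)/(1+ψ(Kᵢ−1)) = 0.
Feasibility: ΣzᵢKᵢ = 1.517, Σzᵢ/Kᵢ = 2.034 — both > 1, two phases present.
Newton iteration, ψ⁰ = 0.5:
  ψ = 0.500: g = -0.1840, g' = -1.084 → ψ = 0.330
  ψ = 0.330: g = 0.0008, g' = -1.132 → ψ = 0.331
Converged at ψ = 0.331.
Compositions from xᵢ = zᵢ/(1+ψ(Kᵢ−1)), yᵢ = Kᵢxᵢ:
  1: x = 0.216, y = 0.729
  2: x = 0.197, y = 0.109
  3: x = 0.587, y = 0.162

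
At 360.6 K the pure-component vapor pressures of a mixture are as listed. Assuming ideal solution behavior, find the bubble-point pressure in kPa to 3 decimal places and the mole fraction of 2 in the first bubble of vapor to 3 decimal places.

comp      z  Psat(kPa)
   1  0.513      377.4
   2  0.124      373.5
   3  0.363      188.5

Pbub = 308.346 kPa, y_2 = 0.150

At the bubble point ψ → 0, so ΣzᵢKᵢ = 1 with Kᵢ = Pᵢˢᵃᵗ/P ⇒ P = ΣzᵢPᵢˢᵃᵗ.
P = 0.513·377.4 + 0.124·373.5 + 0.363·188.5 = 308.346 kPa
yᵢ = zᵢPᵢˢᵃᵗ/P ⇒ y_2 = 0.124·373.5/308.346 = 0.150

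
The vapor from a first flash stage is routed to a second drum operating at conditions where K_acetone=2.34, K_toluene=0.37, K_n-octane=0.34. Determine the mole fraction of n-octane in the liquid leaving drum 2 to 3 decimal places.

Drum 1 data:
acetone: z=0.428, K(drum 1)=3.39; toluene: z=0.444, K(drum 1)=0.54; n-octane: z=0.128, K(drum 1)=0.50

x_n-octane (drum 2) = 0.150

Drum 1:
Material balance + equilibrium reduce to Σ zᵢ(Kᵢ−1)/(1+ψ₁(Kᵢ−1)) = 0.
Feasibility: ΣzᵢKᵢ = 1.755, Σzᵢ/Kᵢ = 1.204 — both > 1, two phases present.
Newton–Raphson from ψ₁ = 0.32:
  ψ₁ = 0.320: g = 0.2639, g' = -0.959 → ψ₁ = 0.595
  ψ₁ = 0.595: g = 0.0500, g' = -0.660 → ψ₁ = 0.671
  ψ₁ = 0.671: g = 0.0012, g' = -0.630 → ψ₁ = 0.673
Converged at ψ₁ = 0.673.
Drum-1 compositions:
  acetone: x = 0.164, y = 0.556
  toluene: x = 0.643, y = 0.347
  n-octane: x = 0.193, y = 0.096
Drum-2 feed = drum-1 vapor: z₂ = (0.5563, 0.3472, 0.0964).
Drum 2:
Material balance + equilibrium reduce to Σ zᵢ(Kᵢ−1)/(1+ψ₂(Kᵢ−1)) = 0.
Check two-phase: ΣzᵢKᵢ = 1.463 > 1 and Σzᵢ/Kᵢ = 1.460 > 1, so g(0) = 0.463 > 0 and g(1) = -0.460 < 0.
Newton–Raphson from ψ₂ = 0.68:
  ψ₂ = 0.680: g = -0.1081, g' = -0.834 → ψ₂ = 0.550
  ψ₂ = 0.550: g = -0.0057, g' = -0.757 → ψ₂ = 0.543
Converged at ψ₂ = 0.543.
  acetone: x = 0.322, y = 0.754
  toluene: x = 0.528, y = 0.195
  n-octane: x = 0.150, y = 0.051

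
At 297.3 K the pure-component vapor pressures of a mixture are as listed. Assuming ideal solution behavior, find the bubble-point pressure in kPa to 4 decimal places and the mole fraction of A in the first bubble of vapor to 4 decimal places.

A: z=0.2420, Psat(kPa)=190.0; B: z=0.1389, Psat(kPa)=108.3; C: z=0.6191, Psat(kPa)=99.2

At the bubble point ψ → 0, so ΣzᵢKᵢ = 1 with Kᵢ = Pᵢˢᵃᵗ/P ⇒ P = ΣzᵢPᵢˢᵃᵗ.
P = 0.2420·190.0 + 0.1389·108.3 + 0.6191·99.2 = 122.4376 kPa
yᵢ = zᵢPᵢˢᵃᵗ/P ⇒ y_A = 0.2420·190.0/122.4376 = 0.3755

Pbub = 122.4376 kPa, y_A = 0.3755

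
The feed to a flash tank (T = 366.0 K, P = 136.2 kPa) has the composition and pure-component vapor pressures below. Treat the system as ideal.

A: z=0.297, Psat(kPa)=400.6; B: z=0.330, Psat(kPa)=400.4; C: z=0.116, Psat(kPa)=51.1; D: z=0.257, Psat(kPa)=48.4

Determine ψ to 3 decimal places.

Raoult's law: Kᵢ = Pᵢˢᵃᵗ/P = Pᵢˢᵃᵗ/136.2.
  K_A = 400.6/136.2 = 2.94126, K_B = 400.4/136.2 = 2.93979, K_C = 51.1/136.2 = 0.37518, K_D = 48.4/136.2 = 0.35536
Iterate (Newton) starting at ψ = 0.5:
  ψ = 0.500: g = 0.2677, g' = -0.937 → ψ = 0.786
  ψ = 0.786: g = 0.0038, g' = -0.984 → ψ = 0.790
Converged at ψ = 0.790.

ψ = 0.790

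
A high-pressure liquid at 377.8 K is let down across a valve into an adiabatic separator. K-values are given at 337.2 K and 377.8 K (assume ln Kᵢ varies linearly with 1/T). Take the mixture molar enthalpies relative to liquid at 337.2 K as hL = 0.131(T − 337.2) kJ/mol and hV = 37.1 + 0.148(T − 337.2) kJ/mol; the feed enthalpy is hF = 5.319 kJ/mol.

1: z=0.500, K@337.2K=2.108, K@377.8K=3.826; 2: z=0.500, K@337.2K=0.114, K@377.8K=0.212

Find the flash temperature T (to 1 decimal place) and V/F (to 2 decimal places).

Adiabatic flash: solve Rachford–Rice at each trial T, then check hF = ψ·hV(T) + (1−ψ)·hL(T).
  T = 337.2 K: K = (2.108, 0.114), RR gives ψ = 0.113, H_out = 4.195 kJ/mol
  T = 377.8 K: K = (3.826, 0.212), RR gives ψ = 0.458, H_out = 22.611 kJ/mol
  T = 357.5 K: K = (2.888, 0.158), RR gives ψ = 0.329, H_out = 14.987 kJ/mol
  T = 347.4 K: K = (2.481, 0.135), RR gives ψ = 0.240, H_out = 10.298 kJ/mol
  T = 342.3 K: K = (2.290, 0.124), RR gives ψ = 0.183, H_out = 7.481 kJ/mol
  T = 339.8 K: K = (2.199, 0.119), RR gives ψ = 0.151, H_out = 5.940 kJ/mol
  T = 338.5 K: K = (2.153, 0.117), RR gives ψ = 0.132, H_out = 5.088 kJ/mol
  T = 339.1 K: K = (2.175, 0.118), RR gives ψ = 0.141, H_out = 5.486 kJ/mol
Linear interpolation between T = 338.5 (H_out = 5.088) and T = 339.1 (H_out = 5.486) on hF = 5.319 gives T ≈ 338.8 K, at which ψ = 0.14.

T = 338.8 K, V/F = 0.14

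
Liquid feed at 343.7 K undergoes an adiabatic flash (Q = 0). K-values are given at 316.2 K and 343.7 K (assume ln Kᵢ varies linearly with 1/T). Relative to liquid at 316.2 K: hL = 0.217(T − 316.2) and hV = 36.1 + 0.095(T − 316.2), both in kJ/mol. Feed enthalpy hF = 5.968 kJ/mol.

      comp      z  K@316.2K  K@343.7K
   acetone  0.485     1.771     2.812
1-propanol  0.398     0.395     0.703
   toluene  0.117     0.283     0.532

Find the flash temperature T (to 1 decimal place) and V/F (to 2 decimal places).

T = 317.7 K, V/F = 0.16

Adiabatic flash: solve Rachford–Rice at each trial T, then check hF = ψ·hV(T) + (1−ψ)·hL(T).
  T = 316.2 K: K = (1.771, 0.395, 0.283), RR gives ψ = 0.101, H_out = 3.648 kJ/mol
  T = 343.7 K: K = (2.812, 0.703, 0.532), RR gives ψ = 1.000, H_out = 38.712 kJ/mol
  T = 329.9 K: K = (2.251, 0.533, 0.393), RR gives ψ = 0.555, H_out = 22.075 kJ/mol
  T = 323.0 K: K = (2.000, 0.460, 0.334), RR gives ψ = 0.336, H_out = 13.323 kJ/mol
  T = 319.6 K: K = (1.883, 0.426, 0.308), RR gives ψ = 0.224, H_out = 8.722 kJ/mol
  T = 317.9 K: K = (1.827, 0.411, 0.295), RR gives ψ = 0.164, H_out = 6.260 kJ/mol
Linear interpolation between T = 316.2 (H_out = 3.648) and T = 317.9 (H_out = 6.260) on hF = 5.968 gives T ≈ 317.7 K, at which ψ = 0.16.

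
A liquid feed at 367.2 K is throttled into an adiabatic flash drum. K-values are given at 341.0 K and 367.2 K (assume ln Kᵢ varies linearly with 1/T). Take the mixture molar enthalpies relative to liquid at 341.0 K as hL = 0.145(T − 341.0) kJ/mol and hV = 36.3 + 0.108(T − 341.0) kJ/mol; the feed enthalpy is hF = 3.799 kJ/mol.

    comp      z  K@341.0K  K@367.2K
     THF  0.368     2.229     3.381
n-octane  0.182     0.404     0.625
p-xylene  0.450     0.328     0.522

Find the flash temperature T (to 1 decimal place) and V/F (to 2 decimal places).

Adiabatic flash: solve Rachford–Rice at each trial T, then check hF = ψ·hV(T) + (1−ψ)·hL(T).
  T = 341.0 K: K = (2.229, 0.404, 0.328), RR gives ψ = 0.052, H_out = 1.879 kJ/mol
  T = 367.2 K: K = (3.381, 0.625, 0.522), RR gives ψ = 0.553, H_out = 23.321 kJ/mol
  T = 354.1 K: K = (2.766, 0.507, 0.417), RR gives ψ = 0.302, H_out = 12.725 kJ/mol
  T = 347.6 K: K = (2.490, 0.454, 0.371), RR gives ψ = 0.184, H_out = 7.586 kJ/mol
  T = 344.3 K: K = (2.357, 0.428, 0.349), RR gives ψ = 0.120, H_out = 4.826 kJ/mol
  T = 342.6 K: K = (2.291, 0.416, 0.338), RR gives ψ = 0.086, H_out = 3.335 kJ/mol
Linear interpolation between T = 342.6 (H_out = 3.335) and T = 344.3 (H_out = 4.826) on hF = 3.799 gives T ≈ 343.1 K, at which ψ = 0.10.

T = 343.1 K, V/F = 0.10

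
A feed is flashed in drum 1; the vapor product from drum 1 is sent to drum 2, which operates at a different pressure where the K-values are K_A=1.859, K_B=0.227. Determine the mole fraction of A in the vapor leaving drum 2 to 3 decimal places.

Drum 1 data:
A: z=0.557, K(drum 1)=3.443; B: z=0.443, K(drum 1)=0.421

y_A (drum 2) = 0.881

Drum 1:
Let ψ₁ = V/F and solve Σ zᵢ(Kᵢ−1)/(1+ψ₁(Kᵢ−1)) = 0.
Feasibility: ΣzᵢKᵢ = 2.104, Σzᵢ/Kᵢ = 1.214 — both > 1, two phases present.
Binary case is linear: z₁(K₁−1)(1+ψ₁(K₂−1)) + z₂(K₂−1)(1+ψ₁(K₁−1)) = 0
⇒ ψ₁ = [z₁(K₁−1)+z₂(K₂−1)] / [−(K₁−1)(K₂−1)] = 1.1043/1.4145 = 0.781
Drum-1 compositions:
  A: x = 0.192, y = 0.660
  B: x = 0.808, y = 0.340
Drum-2 feed = drum-1 vapor: z₂ = (0.6597, 0.3403).
Drum 2:
Binary case is linear: z₁(K₁−1)(1+ψ₂(K₂−1)) + z₂(K₂−1)(1+ψ₂(K₁−1)) = 0
⇒ ψ₂ = [z₁(K₁−1)+z₂(K₂−1)] / [−(K₁−1)(K₂−1)] = 0.3036/0.6640 = 0.457
  A: x = 0.474, y = 0.881
  B: x = 0.526, y = 0.119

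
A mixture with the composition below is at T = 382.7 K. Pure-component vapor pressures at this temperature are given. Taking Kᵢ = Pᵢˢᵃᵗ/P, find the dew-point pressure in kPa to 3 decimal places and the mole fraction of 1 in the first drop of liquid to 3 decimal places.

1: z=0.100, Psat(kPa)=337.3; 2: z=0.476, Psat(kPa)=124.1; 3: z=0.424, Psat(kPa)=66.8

Pdew = 95.425 kPa, x_1 = 0.028

At the dew point ψ → 1, so Σzᵢ/Kᵢ = 1 with Kᵢ = Pᵢˢᵃᵗ/P ⇒ 1/P = Σzᵢ/Pᵢˢᵃᵗ.
1/P = 0.100/337.3 + 0.476/124.1 + 0.424/66.8 = 0.010479 ⇒ P = 95.425 kPa
xᵢ = zᵢP/Pᵢˢᵃᵗ ⇒ x_1 = 0.100·95.425/337.3 = 0.028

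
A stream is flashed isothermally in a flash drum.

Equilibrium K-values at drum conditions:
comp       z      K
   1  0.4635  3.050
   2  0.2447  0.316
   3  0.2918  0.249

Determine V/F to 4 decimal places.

V/F = 0.3811

Rachford–Rice: g(V/F) = Σ zᵢ(Kᵢ−1)/(1+V/F(Kᵢ−1)) = 0.
Feasibility: ΣzᵢKᵢ = 1.5637, Σzᵢ/Kᵢ = 2.0982 — both > 1, two phases present.
Newton–Raphson from V/F = 0.55:
  V/F = 0.5500: g = -0.19506, g' = -1.2023 → V/F = 0.3878
  V/F = 0.3878: g = -0.00759, g' = -1.1442 → V/F = 0.3811
Converged at V/F = 0.3811.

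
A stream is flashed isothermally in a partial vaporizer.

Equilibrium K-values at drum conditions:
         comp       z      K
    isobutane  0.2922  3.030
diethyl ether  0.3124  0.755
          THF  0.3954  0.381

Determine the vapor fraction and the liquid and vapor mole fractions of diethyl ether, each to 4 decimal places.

ψ = 0.2799, x_diethyl ether = 0.3354, y_diethyl ether = 0.2532

Rachford–Rice: g(ψ) = Σ zᵢ(Kᵢ−1)/(1+ψ(Kᵢ−1)) = 0.
Feasibility: ΣzᵢKᵢ = 1.2719, Σzᵢ/Kᵢ = 1.5480 — both > 1, two phases present.
Iterate (Newton) starting at ψ = 0.37:
  ψ = 0.3700: g = -0.06289, g' = -0.6703 → ψ = 0.2762
  ψ = 0.2762: g = 0.00277, g' = -0.7364 → ψ = 0.2799
Converged at ψ = 0.2799.
Compositions from xᵢ = zᵢ/(1+ψ(Kᵢ−1)), yᵢ = Kᵢxᵢ:
  isobutane: x = 0.1863, y = 0.5645
  diethyl ether: x = 0.3354, y = 0.2532
  THF: x = 0.4783, y = 0.1822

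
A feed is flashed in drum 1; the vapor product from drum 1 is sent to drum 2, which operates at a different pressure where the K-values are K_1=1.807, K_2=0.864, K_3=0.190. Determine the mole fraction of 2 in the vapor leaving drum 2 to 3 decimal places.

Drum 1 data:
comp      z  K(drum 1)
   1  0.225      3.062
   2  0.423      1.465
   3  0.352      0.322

Drum 1:
Iterate (Newton) starting at ψ₁ = 0.5:
  ψ₁ = 0.500: g = 0.0270, g' = -0.662 → ψ₁ = 0.541
  ψ₁ = 0.541: g = -0.0002, g' = -0.676 → ψ₁ = 0.540
Converged at ψ₁ = 0.540.
Drum-1 compositions:
  1: x = 0.106, y = 0.326
  2: x = 0.338, y = 0.495
  3: x = 0.556, y = 0.179
Drum-2 feed = drum-1 vapor: z₂ = (0.3259, 0.4953, 0.1789).
Drum 2:
Material balance + equilibrium reduce to Σ zᵢ(Kᵢ−1)/(1+ψ₂(Kᵢ−1)) = 0.
Check two-phase: ΣzᵢKᵢ = 1.051 > 1 and Σzᵢ/Kᵢ = 1.695 > 1, so g(0) = 0.051 > 0 and g(1) = -0.695 < 0.
Newton–Raphson from ψ₂ = 0.5:
  ψ₂ = 0.500: g = -0.1284, g' = -0.450 → ψ₂ = 0.215
  ψ₂ = 0.215: g = -0.0206, g' = -0.336 → ψ₂ = 0.153
Converged at ψ₂ = 0.153.
  1: x = 0.290, y = 0.524
  2: x = 0.506, y = 0.437
  3: x = 0.204, y = 0.039

y_2 (drum 2) = 0.437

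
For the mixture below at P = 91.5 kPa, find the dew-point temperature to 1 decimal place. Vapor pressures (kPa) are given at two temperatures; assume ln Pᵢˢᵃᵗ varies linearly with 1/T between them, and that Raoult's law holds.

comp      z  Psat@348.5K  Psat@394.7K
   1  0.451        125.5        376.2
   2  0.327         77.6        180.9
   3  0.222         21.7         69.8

Dew-point temperature: Σzᵢ·P/Pᵢˢᵃᵗ(T) = 1. Interpolate ln Pᵢˢᵃᵗ = aᵢ + bᵢ/T.
  T = 348.5 K: ΣzᵢP/Pᵢˢᵃᵗ = 1.6505
  T = 394.7 K: ΣzᵢP/Pᵢˢᵃᵗ = 0.5661
  T = 371.6 K: ΣzᵢP/Pᵢˢᵃᵗ = 0.9328
  T = 360.1 K: ΣzᵢP/Pᵢˢᵃᵗ = 1.2272
  T = 365.9 K: ΣzᵢP/Pᵢˢᵃᵗ = 1.0662
  T = 368.8 K: ΣzᵢP/Pᵢˢᵃᵗ = 0.9956
Interpolating between 365.9 K and 368.8 K gives T ≈ 368.6 K.

T = 368.6 K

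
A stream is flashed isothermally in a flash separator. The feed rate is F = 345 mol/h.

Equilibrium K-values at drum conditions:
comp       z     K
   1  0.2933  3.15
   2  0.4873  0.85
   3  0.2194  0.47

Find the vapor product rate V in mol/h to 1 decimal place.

V = 228.3 mol/h

Material balance + equilibrium reduce to Σ zᵢ(Kᵢ−1)/(1+β(Kᵢ−1)) = 0.
Check two-phase: ΣzᵢKᵢ = 1.4412 > 1 and Σzᵢ/Kᵢ = 1.1332 > 1, so g(0) = 0.4412 > 0 and g(1) = -0.1332 < 0.
Newton–Raphson from β = 0.4:
  β = 0.4000: g = 0.11370, g' = -0.5035 → β = 0.6258
  β = 0.6258: g = 0.01420, g' = -0.3978 → β = 0.6615
  β = 0.6615: g = 0.00013, g' = -0.3907 → β = 0.6618
Converged at β = 0.6618.
Then V = β·F = 0.6618·345 = 228.3 mol/h and L = F − V = 116.7 mol/h.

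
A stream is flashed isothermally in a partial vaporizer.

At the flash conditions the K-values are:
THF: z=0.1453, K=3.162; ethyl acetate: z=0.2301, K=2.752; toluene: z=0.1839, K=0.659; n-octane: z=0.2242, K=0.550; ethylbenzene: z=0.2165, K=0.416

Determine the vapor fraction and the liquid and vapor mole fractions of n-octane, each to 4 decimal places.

Rachford–Rice: g(ψ) = Σ zᵢ(Kᵢ−1)/(1+ψ(Kᵢ−1)) = 0.
Feasibility: ΣzᵢKᵢ = 1.4272, Σzᵢ/Kᵢ = 1.3367 — both > 1, two phases present.
Newton iteration, ψ⁰ = 0.5:
  ψ = 0.5000: g = -0.01852, g' = -0.6115 → ψ = 0.4697
  ψ = 0.4697: g = 0.00017, g' = -0.6233 → ψ = 0.4700
Converged at ψ = 0.4700.
Compositions from xᵢ = zᵢ/(1+ψ(Kᵢ−1)), yᵢ = Kᵢxᵢ:
  THF: x = 0.0721, y = 0.2279
  ethyl acetate: x = 0.1262, y = 0.3473
  toluene: x = 0.2190, y = 0.1443
  n-octane: x = 0.2843, y = 0.1564
  ethylbenzene: x = 0.2984, y = 0.1241

ψ = 0.4700, x_n-octane = 0.2843, y_n-octane = 0.1564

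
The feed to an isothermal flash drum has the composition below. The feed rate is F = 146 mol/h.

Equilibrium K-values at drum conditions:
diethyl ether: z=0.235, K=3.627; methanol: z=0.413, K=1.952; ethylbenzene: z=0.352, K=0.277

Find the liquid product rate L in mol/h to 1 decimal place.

Newton–Raphson from V/F = 0.62:
  V/F = 0.620: g = 0.0208, g' = -0.987 → V/F = 0.641
Converged at V/F = 0.641.
Then V = V/F·F = 0.6409·146 = 93.6 mol/h and L = F − V = 52.4 mol/h.

L = 52.4 mol/h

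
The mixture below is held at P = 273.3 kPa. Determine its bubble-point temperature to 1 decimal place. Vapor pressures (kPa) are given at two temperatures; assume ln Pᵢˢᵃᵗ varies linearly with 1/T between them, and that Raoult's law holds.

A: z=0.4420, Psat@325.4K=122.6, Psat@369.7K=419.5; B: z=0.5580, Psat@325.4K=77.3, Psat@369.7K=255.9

T = 362.3 K

Bubble-point temperature: ΣzᵢPᵢˢᵃᵗ(T) = P. Interpolate ln Pᵢˢᵃᵗ = aᵢ + bᵢ/T.
  T = 325.4 K: ΣzᵢPᵢˢᵃᵗ = 97.32 kPa
  T = 369.7 K: ΣzᵢPᵢˢᵃᵗ = 328.21 kPa
  T = 347.5 K: ΣzᵢPᵢˢᵃᵗ = 185.52 kPa
  T = 358.6 K: ΣzᵢPᵢˢᵃᵗ = 248.95 kPa
  T = 364.1 K: ΣzᵢPᵢˢᵃᵗ = 286.09 kPa
  T = 361.4 K: ΣzᵢPᵢˢᵃᵗ = 267.35 kPa
Interpolating between 361.4 K and 364.1 K gives T ≈ 362.3 K.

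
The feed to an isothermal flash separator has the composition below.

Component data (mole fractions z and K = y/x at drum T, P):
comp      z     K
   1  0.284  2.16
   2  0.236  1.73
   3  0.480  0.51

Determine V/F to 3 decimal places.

V/F = 0.555

Rachford–Rice: g(V/F) = Σ zᵢ(Kᵢ−1)/(1+V/F(Kᵢ−1)) = 0.
Check two-phase: ΣzᵢKᵢ = 1.267 > 1 and Σzᵢ/Kᵢ = 1.209 > 1, so g(0) = 0.267 > 0 and g(1) = -0.209 < 0.
Newton iteration, V/F⁰ = 0.5:
  V/F = 0.500: g = 0.0232, g' = -0.423 → V/F = 0.555
Converged at V/F = 0.555.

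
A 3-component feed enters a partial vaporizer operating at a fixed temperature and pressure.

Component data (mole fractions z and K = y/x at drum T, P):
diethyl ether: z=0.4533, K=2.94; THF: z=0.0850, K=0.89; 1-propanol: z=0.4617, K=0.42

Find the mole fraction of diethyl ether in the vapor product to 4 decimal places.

Rachford–Rice: g(V/F) = Σ zᵢ(Kᵢ−1)/(1+V/F(Kᵢ−1)) = 0.
g(0) = ΣzᵢKᵢ − 1 = 0.6023 and g(1) = 1 − Σzᵢ/Kᵢ = -0.3490, so a root lies in (0, 1).
Newton iteration, V/F⁰ = 0.39:
  V/F = 0.3900: g = 0.14479, g' = -0.8134 → V/F = 0.5680
  V/F = 0.5680: g = 0.00906, g' = -0.7327 → V/F = 0.5804
Converged at V/F = 0.5804.
Compositions from xᵢ = zᵢ/(1+V/F(Kᵢ−1)), yᵢ = Kᵢxᵢ:
  diethyl ether: x = 0.2132, y = 0.6269
  THF: x = 0.0908, y = 0.0808
  1-propanol: x = 0.6960, y = 0.2923

y_diethyl ether = 0.6269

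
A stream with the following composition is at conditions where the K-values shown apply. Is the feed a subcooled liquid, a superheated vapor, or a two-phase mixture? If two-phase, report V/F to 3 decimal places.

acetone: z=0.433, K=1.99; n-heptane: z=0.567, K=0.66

two-phase, V/F = 0.701

ΣzᵢKᵢ = 1.236; Σzᵢ/Kᵢ = 1.077.
Both exceed 1, so a two-phase solution exists.
Binary case is linear: z₁(K₁−1)(1+ψ(K₂−1)) + z₂(K₂−1)(1+ψ(K₁−1)) = 0
⇒ ψ = [z₁(K₁−1)+z₂(K₂−1)] / [−(K₁−1)(K₂−1)] = 0.2359/0.3366 = 0.701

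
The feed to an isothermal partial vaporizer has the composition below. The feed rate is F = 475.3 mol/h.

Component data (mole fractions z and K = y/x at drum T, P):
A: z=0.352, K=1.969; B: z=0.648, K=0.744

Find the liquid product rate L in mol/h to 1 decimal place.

Material balance + equilibrium reduce to Σ zᵢ(Kᵢ−1)/(1+ψ(Kᵢ−1)) = 0.
Check two-phase: ΣzᵢKᵢ = 1.175 > 1 and Σzᵢ/Kᵢ = 1.050 > 1, so g(0) = 0.175 > 0 and g(1) = -0.050 < 0.
Iterate (Newton) starting at ψ = 0.5:
  ψ = 0.500: g = 0.0395, g' = -0.206 → ψ = 0.692
  ψ = 0.692: g = 0.0026, g' = -0.181 → ψ = 0.706
Converged at ψ = 0.706.
Then V = ψ·F = 0.7063·475.3 = 335.7 mol/h and L = F − V = 139.6 mol/h.

L = 139.6 mol/h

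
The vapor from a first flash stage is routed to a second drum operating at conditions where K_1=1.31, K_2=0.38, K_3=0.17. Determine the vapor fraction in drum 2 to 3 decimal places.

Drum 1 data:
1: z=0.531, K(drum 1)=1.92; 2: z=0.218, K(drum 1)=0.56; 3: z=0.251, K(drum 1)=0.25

V/F (drum 2) = 0.355

Drum 1:
Let ψ₁ = V/F and solve Σ zᵢ(Kᵢ−1)/(1+ψ₁(Kᵢ−1)) = 0.
Check two-phase: ΣzᵢKᵢ = 1.204 > 1 and Σzᵢ/Kᵢ = 1.670 > 1, so g(0) = 0.204 > 0 and g(1) = -0.670 < 0.
Newton iteration, ψ₁⁰ = 0.57:
  ψ₁ = 0.570: g = -0.1364, g' = -0.699 → ψ₁ = 0.375
  ψ₁ = 0.375: g = -0.0136, g' = -0.582 → ψ₁ = 0.352
Converged at ψ₁ = 0.352.
Drum-1 compositions:
  1: x = 0.401, y = 0.770
  2: x = 0.258, y = 0.144
  3: x = 0.341, y = 0.085
Drum-2 feed = drum-1 vapor: z₂ = (0.7704, 0.1444, 0.0852).
Drum 2:
Rachford–Rice: g(ψ₂) = Σ zᵢ(Kᵢ−1)/(1+ψ₂(Kᵢ−1)) = 0.
Check two-phase: ΣzᵢKᵢ = 1.079 > 1 and Σzᵢ/Kᵢ = 1.469 > 1, so g(0) = 0.079 > 0 and g(1) = -0.469 < 0.
Newton iteration, ψ₂⁰ = 0.5:
  ψ₂ = 0.500: g = -0.0439, g' = -0.344 → ψ₂ = 0.372
  ψ₂ = 0.372: g = -0.0046, g' = -0.276 → ψ₂ = 0.355
Converged at ψ₂ = 0.355.
  1: x = 0.694, y = 0.909
  2: x = 0.185, y = 0.070
  3: x = 0.121, y = 0.021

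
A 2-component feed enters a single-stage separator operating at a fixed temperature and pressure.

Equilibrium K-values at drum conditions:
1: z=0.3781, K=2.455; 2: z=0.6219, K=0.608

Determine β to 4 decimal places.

Let β = V/F and solve Σ zᵢ(Kᵢ−1)/(1+β(Kᵢ−1)) = 0.
g(0) = ΣzᵢKᵢ − 1 = 0.3064 and g(1) = 1 − Σzᵢ/Kᵢ = -0.1769, so a root lies in (0, 1).
Binary case is linear: z₁(K₁−1)(1+β(K₂−1)) + z₂(K₂−1)(1+β(K₁−1)) = 0
⇒ β = [z₁(K₁−1)+z₂(K₂−1)] / [−(K₁−1)(K₂−1)] = 0.30635/0.57036 = 0.5371

β = 0.5371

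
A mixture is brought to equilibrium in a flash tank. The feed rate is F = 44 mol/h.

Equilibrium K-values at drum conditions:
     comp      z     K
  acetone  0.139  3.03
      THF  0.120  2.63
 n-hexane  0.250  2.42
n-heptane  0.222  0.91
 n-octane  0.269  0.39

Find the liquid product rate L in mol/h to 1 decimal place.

Material balance + equilibrium reduce to Σ zᵢ(Kᵢ−1)/(1+V/F(Kᵢ−1)) = 0.
Check two-phase: ΣzᵢKᵢ = 1.649 > 1 and Σzᵢ/Kᵢ = 1.129 > 1, so g(0) = 0.649 > 0 and g(1) = -0.129 < 0.
Newton–Raphson from V/F = 0.5:
  V/F = 0.500: g = 0.1984, g' = -0.619 → V/F = 0.820
  V/F = 0.820: g = 0.0036, g' = -0.650 → V/F = 0.826
Converged at V/F = 0.826.
Then V = V/F·F = 0.8257·44 = 36.3 mol/h and L = F − V = 7.7 mol/h.

L = 7.7 mol/h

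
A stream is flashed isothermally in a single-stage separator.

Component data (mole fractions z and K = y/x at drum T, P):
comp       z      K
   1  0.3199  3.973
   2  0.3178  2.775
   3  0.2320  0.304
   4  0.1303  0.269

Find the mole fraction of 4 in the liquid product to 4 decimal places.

Rachford–Rice: g(ψ) = Σ zᵢ(Kᵢ−1)/(1+ψ(Kᵢ−1)) = 0.
Feasibility: ΣzᵢKᵢ = 2.2584, Σzᵢ/Kᵢ = 1.4426 — both > 1, two phases present.
Newton iteration, ψ⁰ = 0.67:
  ψ = 0.6700: g = 0.08630, g' = -1.1868 → ψ = 0.7427
  ψ = 0.7427: g = -0.00287, g' = -1.2759 → ψ = 0.7405
Converged at ψ = 0.7405.
Compositions from xᵢ = zᵢ/(1+ψ(Kᵢ−1)), yᵢ = Kᵢxᵢ:
  1: x = 0.0999, y = 0.3970
  2: x = 0.1373, y = 0.3811
  3: x = 0.4787, y = 0.1455
  4: x = 0.2840, y = 0.0764

x_4 = 0.2840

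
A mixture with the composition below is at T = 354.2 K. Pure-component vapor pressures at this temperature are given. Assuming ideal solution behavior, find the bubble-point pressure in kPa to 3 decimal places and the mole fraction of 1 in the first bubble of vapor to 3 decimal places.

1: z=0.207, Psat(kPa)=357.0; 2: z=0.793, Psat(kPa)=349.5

At the bubble point ψ → 0, so ΣzᵢKᵢ = 1 with Kᵢ = Pᵢˢᵃᵗ/P ⇒ P = ΣzᵢPᵢˢᵃᵗ.
P = 0.207·357.0 + 0.793·349.5 = 351.053 kPa
yᵢ = zᵢPᵢˢᵃᵗ/P ⇒ y_1 = 0.207·357.0/351.053 = 0.211

Pbub = 351.053 kPa, y_1 = 0.211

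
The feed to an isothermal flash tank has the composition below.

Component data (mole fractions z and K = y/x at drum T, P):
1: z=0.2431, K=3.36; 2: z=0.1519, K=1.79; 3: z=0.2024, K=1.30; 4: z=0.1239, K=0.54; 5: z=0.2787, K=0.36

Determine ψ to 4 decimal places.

ψ = 0.6032

Let ψ = V/F and solve Σ zᵢ(Kᵢ−1)/(1+ψ(Kᵢ−1)) = 0.
g(0) = ΣzᵢKᵢ − 1 = 0.5191 and g(1) = 1 − Σzᵢ/Kᵢ = -0.3165, so a root lies in (0, 1).
Newton–Raphson from ψ = 0.54:
  ψ = 0.5400: g = 0.04022, g' = -0.6348 → ψ = 0.6034
  ψ = 0.6034: g = -0.00010, g' = -0.6402 → ψ = 0.6032
Converged at ψ = 0.6032.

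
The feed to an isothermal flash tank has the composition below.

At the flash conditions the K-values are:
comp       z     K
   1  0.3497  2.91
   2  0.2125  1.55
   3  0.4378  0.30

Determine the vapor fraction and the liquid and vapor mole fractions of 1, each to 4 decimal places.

ψ = 0.4563, x_1 = 0.1868, y_1 = 0.5437

Newton iteration, ψ⁰ = 0.42:
  ψ = 0.4200: g = 0.03148, g' = -0.8656 → ψ = 0.4564
  ψ = 0.4564: g = -0.00003, g' = -0.8684 → ψ = 0.4563
Converged at ψ = 0.4563.
Compositions from xᵢ = zᵢ/(1+ψ(Kᵢ−1)), yᵢ = Kᵢxᵢ:
  1: x = 0.1868, y = 0.5437
  2: x = 0.1699, y = 0.2633
  3: x = 0.6433, y = 0.1930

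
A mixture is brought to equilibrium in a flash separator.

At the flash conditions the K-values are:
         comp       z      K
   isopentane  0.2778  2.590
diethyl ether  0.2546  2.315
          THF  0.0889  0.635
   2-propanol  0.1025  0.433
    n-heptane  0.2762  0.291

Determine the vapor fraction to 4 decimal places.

ψ = 0.5300

Rachford–Rice: g(ψ) = Σ zᵢ(Kᵢ−1)/(1+ψ(Kᵢ−1)) = 0.
Check two-phase: ΣzᵢKᵢ = 1.4901 > 1 and Σzᵢ/Kᵢ = 1.5431 > 1, so g(0) = 0.4901 > 0 and g(1) = -0.5431 < 0.
Newton–Raphson from ψ = 0.61:
  ψ = 0.6100: g = -0.06565, g' = -0.8442 → ψ = 0.5322
  ψ = 0.5322: g = -0.00182, g' = -0.8024 → ψ = 0.5300
Converged at ψ = 0.5300.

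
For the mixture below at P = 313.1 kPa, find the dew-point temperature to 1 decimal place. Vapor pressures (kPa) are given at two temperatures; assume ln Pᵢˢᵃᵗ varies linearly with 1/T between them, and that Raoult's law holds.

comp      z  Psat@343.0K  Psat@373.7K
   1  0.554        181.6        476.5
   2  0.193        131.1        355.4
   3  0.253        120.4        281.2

Dew-point temperature: Σzᵢ·P/Pᵢˢᵃᵗ(T) = 1. Interpolate ln Pᵢˢᵃᵗ = aᵢ + bᵢ/T.
  T = 343.0 K: ΣzᵢP/Pᵢˢᵃᵗ = 2.0740
  T = 373.7 K: ΣzᵢP/Pᵢˢᵃᵗ = 0.8158
  T = 358.4 K: ΣzᵢP/Pᵢˢᵃᵗ = 1.2725
  T = 366.0 K: ΣzᵢP/Pᵢˢᵃᵗ = 1.0155
  T = 369.9 K: ΣzᵢP/Pᵢˢᵃᵗ = 0.9078
  T = 367.9 K: ΣzᵢP/Pᵢˢᵃᵗ = 0.9612
Interpolating between 366.0 K and 367.9 K gives T ≈ 366.5 K.

T = 366.5 K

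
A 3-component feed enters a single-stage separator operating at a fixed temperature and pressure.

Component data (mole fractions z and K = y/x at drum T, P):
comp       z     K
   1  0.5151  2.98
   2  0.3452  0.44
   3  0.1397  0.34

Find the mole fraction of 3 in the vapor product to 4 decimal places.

Rachford–Rice: g(V/F) = Σ zᵢ(Kᵢ−1)/(1+V/F(Kᵢ−1)) = 0.
Check two-phase: ΣzᵢKᵢ = 1.7344 > 1 and Σzᵢ/Kᵢ = 1.3683 > 1, so g(0) = 0.7344 > 0 and g(1) = -0.3683 < 0.
Iterate (Newton) starting at V/F = 0.35:
  V/F = 0.3500: g = 0.24208, g' = -0.9749 → V/F = 0.5983
  V/F = 0.5983: g = 0.02376, g' = -0.8341 → V/F = 0.6268
Converged at V/F = 0.6268.
Compositions from xᵢ = zᵢ/(1+V/F(Kᵢ−1)), yᵢ = Kᵢxᵢ:
  1: x = 0.2299, y = 0.6850
  2: x = 0.5319, y = 0.2340
  3: x = 0.2383, y = 0.0810

y_3 = 0.0810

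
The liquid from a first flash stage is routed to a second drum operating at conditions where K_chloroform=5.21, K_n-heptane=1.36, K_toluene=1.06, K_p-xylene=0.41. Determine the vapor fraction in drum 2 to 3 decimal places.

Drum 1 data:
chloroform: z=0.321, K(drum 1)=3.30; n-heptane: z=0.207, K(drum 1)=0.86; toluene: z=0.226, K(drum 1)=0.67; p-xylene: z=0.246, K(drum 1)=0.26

Drum 1:
Rachford–Rice: g(ψ₁) = Σ zᵢ(Kᵢ−1)/(1+ψ₁(Kᵢ−1)) = 0.
Feasibility: ΣzᵢKᵢ = 1.453, Σzᵢ/Kᵢ = 1.621 — both > 1, two phases present.
Newton–Raphson from ψ₁ = 0.5:
  ψ₁ = 0.500: g = -0.0660, g' = -0.747 → ψ₁ = 0.412
Converged at ψ₁ = 0.412.
Drum-1 compositions:
  chloroform: x = 0.165, y = 0.544
  n-heptane: x = 0.220, y = 0.189
  toluene: x = 0.262, y = 0.175
  p-xylene: x = 0.354, y = 0.092
Drum-2 feed = drum-1 liquid: z₂ = (0.1648, 0.2197, 0.2616, 0.3540).
Drum 2:
Rachford–Rice: g(ψ₂) = Σ zᵢ(Kᵢ−1)/(1+ψ₂(Kᵢ−1)) = 0.
Feasibility: ΣzᵢKᵢ = 1.580, Σzᵢ/Kᵢ = 1.303 — both > 1, two phases present.
Newton iteration, ψ₂⁰ = 0.57:
  ψ₂ = 0.570: g = -0.0298, g' = -0.553 → ψ₂ = 0.516
  ψ₂ = 0.516: g = 0.0003, g' = -0.566 → ψ₂ = 0.517
Converged at ψ₂ = 0.517.
  chloroform: x = 0.052, y = 0.270
  n-heptane: x = 0.185, y = 0.252
  toluene: x = 0.254, y = 0.269
  p-xylene: x = 0.509, y = 0.209

V/F (drum 2) = 0.517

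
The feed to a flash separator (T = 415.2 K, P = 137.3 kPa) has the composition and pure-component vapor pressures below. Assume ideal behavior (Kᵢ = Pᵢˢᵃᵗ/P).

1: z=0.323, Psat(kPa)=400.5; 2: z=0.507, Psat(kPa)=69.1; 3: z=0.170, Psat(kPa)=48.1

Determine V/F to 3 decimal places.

V/F = 0.249

Raoult's law: Kᵢ = Pᵢˢᵃᵗ/P = Pᵢˢᵃᵗ/137.3.
  K_1 = 400.5/137.3 = 2.91697, K_2 = 69.1/137.3 = 0.50328, K_3 = 48.1/137.3 = 0.35033
Material balance + equilibrium reduce to Σ zᵢ(Kᵢ−1)/(1+V/F(Kᵢ−1)) = 0.
Feasibility: ΣzᵢKᵢ = 1.257, Σzᵢ/Kᵢ = 1.603 — both > 1, two phases present.
Newton iteration, V/F⁰ = 0.5:
  V/F = 0.500: g = -0.1825, g' = -0.688 → V/F = 0.235
  V/F = 0.235: g = 0.0115, g' = -0.825 → V/F = 0.249
Converged at V/F = 0.249.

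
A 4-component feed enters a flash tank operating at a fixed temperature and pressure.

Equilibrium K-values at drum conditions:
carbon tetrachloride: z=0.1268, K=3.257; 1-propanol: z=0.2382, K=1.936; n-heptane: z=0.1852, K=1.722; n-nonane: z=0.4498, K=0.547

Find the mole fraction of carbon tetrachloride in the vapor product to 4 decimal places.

Material balance + equilibrium reduce to Σ zᵢ(Kᵢ−1)/(1+ψ(Kᵢ−1)) = 0.
g(0) = ΣzᵢKᵢ − 1 = 0.4391 and g(1) = 1 − Σzᵢ/Kᵢ = -0.0918, so a root lies in (0, 1).
Newton iteration, ψ⁰ = 0.31:
  ψ = 0.3100: g = 0.21340, g' = -0.5383 → ψ = 0.7064
  ψ = 0.7064: g = 0.03343, g' = -0.4135 → ψ = 0.7872
Converged at ψ = 0.7872.
Compositions from xᵢ = zᵢ/(1+ψ(Kᵢ−1)), yᵢ = Kᵢxᵢ:
  carbon tetrachloride: x = 0.0457, y = 0.1487
  1-propanol: x = 0.1371, y = 0.2655
  n-heptane: x = 0.1181, y = 0.2033
  n-nonane: x = 0.6991, y = 0.3824

y_carbon tetrachloride = 0.1487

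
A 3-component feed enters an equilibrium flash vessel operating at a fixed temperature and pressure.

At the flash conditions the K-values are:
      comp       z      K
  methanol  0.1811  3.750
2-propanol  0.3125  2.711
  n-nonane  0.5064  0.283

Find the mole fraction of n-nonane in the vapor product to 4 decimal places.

y_n-nonane = 0.2094

Material balance + equilibrium reduce to Σ zᵢ(Kᵢ−1)/(1+ψ(Kᵢ−1)) = 0.
g(0) = ΣzᵢKᵢ − 1 = 0.6696 and g(1) = 1 − Σzᵢ/Kᵢ = -0.9530, so a root lies in (0, 1).
Iterate (Newton) starting at ψ = 0.47:
  ψ = 0.4700: g = -0.03403, g' = -1.1339 → ψ = 0.4400
Converged at ψ = 0.4400.
Compositions from xᵢ = zᵢ/(1+ψ(Kᵢ−1)), yᵢ = Kᵢxᵢ:
  methanol: x = 0.0819, y = 0.3073
  2-propanol: x = 0.1783, y = 0.4833
  n-nonane: x = 0.7398, y = 0.2094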